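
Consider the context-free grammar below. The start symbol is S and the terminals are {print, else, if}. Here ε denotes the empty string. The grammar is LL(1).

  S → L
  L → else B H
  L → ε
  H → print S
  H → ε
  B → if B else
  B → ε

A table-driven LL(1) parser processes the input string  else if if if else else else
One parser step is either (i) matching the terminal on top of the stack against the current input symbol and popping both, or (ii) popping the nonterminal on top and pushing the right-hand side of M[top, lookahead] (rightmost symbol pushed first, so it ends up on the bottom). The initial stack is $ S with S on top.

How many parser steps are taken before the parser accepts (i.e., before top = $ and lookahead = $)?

14

      Stack                    Input                           Action
   1  $ S                      else if if if else else else $  expand S → L
   2  $ L                      else if if if else else else $  expand L → else B H
   3  $ H B else               else if if if else else else $  match else
   4  $ H B                    if if if else else else $       expand B → if B else
   5  $ H else B if            if if if else else else $       match if
   6  $ H else B               if if else else else $          expand B → if B else
   7  $ H else else B if       if if else else else $          match if
   8  $ H else else B          if else else else $             expand B → if B else
   9  $ H else else else B if  if else else else $             match if
  10  $ H else else else B     else else else $                expand B → ε
  11  $ H else else else       else else else $                match else
  12  $ H else else            else else $                     match else
  13  $ H else                 else $                          match else
  14  $ H                      $                               expand H → ε
Accept reached after 14 steps.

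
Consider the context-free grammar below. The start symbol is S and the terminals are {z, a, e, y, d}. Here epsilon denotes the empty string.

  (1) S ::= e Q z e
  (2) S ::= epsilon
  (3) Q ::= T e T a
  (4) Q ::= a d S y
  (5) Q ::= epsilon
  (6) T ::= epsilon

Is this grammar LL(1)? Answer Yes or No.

FIRST(S) = {epsilon, e}
FIRST(Q) = {epsilon, a, e}
FIRST(T) = {epsilon}
FOLLOW(S) = {$, y}
FOLLOW(Q) = {z}
FOLLOW(T) = {a, e}
Each cell of M receives at most one production.

Yes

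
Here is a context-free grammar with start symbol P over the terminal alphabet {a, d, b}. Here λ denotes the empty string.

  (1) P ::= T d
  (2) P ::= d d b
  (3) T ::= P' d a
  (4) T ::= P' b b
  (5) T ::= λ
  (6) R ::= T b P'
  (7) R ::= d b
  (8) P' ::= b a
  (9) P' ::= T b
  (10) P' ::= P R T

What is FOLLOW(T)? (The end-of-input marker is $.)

{b, d}

FIRST(P) = {b, d}  (via T d)
FIRST(T) = {λ, b, d}  (via P' d a, P' b b)
FIRST(R) = {b, d}  (via T b P')
FIRST(P') = {b, d}  (via T b, P R T)
FOLLOW(P) includes $ since P is the start symbol.
FOLLOW(P): in P'::=P R T, P is followed by R T with FIRST {b, d}. Thus FOLLOW(P) = {$, b, d}.
FOLLOW(T): in P::=T d, T is followed by d with FIRST {d}; in R::=T b P', T is followed by b P' with FIRST {b}; in P'::=T b, T is followed by b with FIRST {b}; in P'::=P R T, the suffix after T is empty, so FOLLOW(T) ⊇ FOLLOW(P') = {b, d}. Thus FOLLOW(T) = {b, d}.
FOLLOW(R): in P'::=P R T, R is followed by T with FIRST {λ, b, d}; in P'::=P R T, the suffix after R is nullable, so FOLLOW(R) ⊇ FOLLOW(P') = {b, d}. Thus FOLLOW(R) = {b, d}.
FOLLOW(P'): in T::=P' d a, P' is followed by d a with FIRST {d}; in T::=P' b b, P' is followed by b b with FIRST {b}; in R::=T b P', the suffix after P' is empty, so FOLLOW(P') ⊇ FOLLOW(R) = {b, d}. Thus FOLLOW(P') = {b, d}.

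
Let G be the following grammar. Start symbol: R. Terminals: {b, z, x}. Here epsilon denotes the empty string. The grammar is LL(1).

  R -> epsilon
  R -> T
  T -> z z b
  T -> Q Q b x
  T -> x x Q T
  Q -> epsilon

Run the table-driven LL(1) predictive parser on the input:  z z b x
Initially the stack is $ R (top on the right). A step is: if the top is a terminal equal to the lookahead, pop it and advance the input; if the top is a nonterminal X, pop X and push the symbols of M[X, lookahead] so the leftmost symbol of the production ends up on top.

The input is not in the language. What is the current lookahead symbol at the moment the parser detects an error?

step 1: stack=$ R  input=z z b x $  — expand R -> T
step 2: stack=$ T  input=z z b x $  — expand T -> z z b
step 3: stack=$ b z z  input=z z b x $  — match z
step 4: stack=$ b z  input=z b x $  — match z
step 5: stack=$ b  input=b x $  — match b
step 6: stack=$  input=x $  — error: stack empty but input remains

x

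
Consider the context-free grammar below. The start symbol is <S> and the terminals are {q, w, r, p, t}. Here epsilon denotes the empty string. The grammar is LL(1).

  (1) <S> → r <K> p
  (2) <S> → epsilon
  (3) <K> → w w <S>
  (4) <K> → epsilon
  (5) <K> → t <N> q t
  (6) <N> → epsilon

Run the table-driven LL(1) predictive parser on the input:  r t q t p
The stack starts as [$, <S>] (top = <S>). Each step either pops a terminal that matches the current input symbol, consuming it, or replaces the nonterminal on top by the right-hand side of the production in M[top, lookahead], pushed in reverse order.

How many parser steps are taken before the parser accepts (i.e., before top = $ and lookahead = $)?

     Stack          Input        Action
  1  $ <S>          r t q t p $  expand <S> → r <K> p
  2  $ p <K> r      r t q t p $  match r
  3  $ p <K>        t q t p $    expand <K> → t <N> q t
  4  $ p t q <N> t  t q t p $    match t
  5  $ p t q <N>    q t p $      expand <N> → epsilon
  6  $ p t q        q t p $      match q
  7  $ p t          t p $        match t
  8  $ p            p $          match p
Accept reached after 8 steps.

8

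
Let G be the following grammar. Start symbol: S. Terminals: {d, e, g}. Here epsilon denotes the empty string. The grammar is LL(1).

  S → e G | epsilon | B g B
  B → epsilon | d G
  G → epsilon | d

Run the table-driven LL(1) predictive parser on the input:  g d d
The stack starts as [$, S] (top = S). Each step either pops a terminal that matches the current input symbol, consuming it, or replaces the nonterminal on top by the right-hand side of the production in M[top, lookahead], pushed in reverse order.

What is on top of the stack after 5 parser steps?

step 1: stack=$ S  input=g d d $  — expand S → B g B
step 2: stack=$ B g B  input=g d d $  — expand B → epsilon
step 3: stack=$ B g  input=g d d $  — match g
step 4: stack=$ B  input=d d $  — expand B → d G
step 5: stack=$ G d  input=d d $  — match d
Stack after step 5: $ G (top = G).

G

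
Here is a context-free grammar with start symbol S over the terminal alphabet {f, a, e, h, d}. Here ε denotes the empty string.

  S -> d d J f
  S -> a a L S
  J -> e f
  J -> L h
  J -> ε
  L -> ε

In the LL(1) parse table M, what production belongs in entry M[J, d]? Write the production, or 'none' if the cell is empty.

FIRST(S): from S->d d J f we get {d}; from S->a a L S we get {a}. So FIRST(S) = {a, d}.
FIRST(L): from L->ε we get {ε}. So FIRST(L) = {ε}.
FIRST(J): from J->e f we get {e}; from J->L h we get {h}; from J->ε we get {ε}. So FIRST(J) = {ε, e, h}.
FOLLOW(S) includes $ since S is the start symbol.
FOLLOW(J): in S->d d J f, J is followed by f with FIRST {f}. Thus FOLLOW(J) = {f}.
For J -> e f: FIRST(e f) = {e}, so it goes in M[J, t] for t ∈ {e}.
For J -> L h: FIRST(L h) = {h}, so it goes in M[J, t] for t ∈ {h}.
For J -> ε: FIRST(ε) = {ε}, so it goes in M[J, t] for t ∈ {}; since ε ∈ FIRST, also for every t ∈ FOLLOW(J) = {f}.
None of these place a production in M[J, d].

none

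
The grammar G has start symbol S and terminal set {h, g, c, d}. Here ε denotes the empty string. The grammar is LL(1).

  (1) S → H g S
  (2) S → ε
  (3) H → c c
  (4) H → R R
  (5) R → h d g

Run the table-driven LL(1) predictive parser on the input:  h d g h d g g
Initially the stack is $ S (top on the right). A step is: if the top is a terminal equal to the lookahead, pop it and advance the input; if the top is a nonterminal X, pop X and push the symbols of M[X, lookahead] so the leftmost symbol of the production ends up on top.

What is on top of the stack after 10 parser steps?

      Stack          Input            Action
   1  $ S            h d g h d g g $  expand S → H g S
   2  $ S g H        h d g h d g g $  expand H → R R
   3  $ S g R R      h d g h d g g $  expand R → h d g
   4  $ S g R g d h  h d g h d g g $  match h
   5  $ S g R g d    d g h d g g $    match d
   6  $ S g R g      g h d g g $      match g
   7  $ S g R        h d g g $        expand R → h d g
   8  $ S g g d h    h d g g $        match h
   9  $ S g g d      d g g $          match d
  10  $ S g g        g g $            match g
Stack after step 10: $ S g (top = g).

g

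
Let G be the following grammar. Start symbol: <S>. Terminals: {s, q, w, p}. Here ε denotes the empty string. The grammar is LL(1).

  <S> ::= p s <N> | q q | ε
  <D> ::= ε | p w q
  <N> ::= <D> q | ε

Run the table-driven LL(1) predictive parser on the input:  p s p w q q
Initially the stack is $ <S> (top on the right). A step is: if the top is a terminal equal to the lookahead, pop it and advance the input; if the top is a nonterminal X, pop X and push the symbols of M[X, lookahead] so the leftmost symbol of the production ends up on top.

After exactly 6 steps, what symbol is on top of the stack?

w

     Stack      Input          Action
  1  $ <S>      p s p w q q $  expand <S> ::= p s <N>
  2  $ <N> s p  p s p w q q $  match p
  3  $ <N> s    s p w q q $    match s
  4  $ <N>      p w q q $      expand <N> ::= <D> q
  5  $ q <D>    p w q q $      expand <D> ::= p w q
  6  $ q q w p  p w q q $      match p
Stack after step 6: $ q q w (top = w).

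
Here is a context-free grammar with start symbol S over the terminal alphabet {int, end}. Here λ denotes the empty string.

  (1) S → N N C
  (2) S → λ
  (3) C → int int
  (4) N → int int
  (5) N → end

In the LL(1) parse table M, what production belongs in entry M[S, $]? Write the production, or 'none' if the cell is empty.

FIRST(C): from C→int int we get {int}. So FIRST(C) = {int}.
FIRST(N): from N→int int we get {int}; from N→end we get {end}. So FIRST(N) = {end, int}.
FIRST(S): from S→N N C we get {end, int}; from S→λ we get {λ}. So FIRST(S) = {λ, end, int}.
FOLLOW(S) includes $ since S is the start symbol.
FOLLOW(S): S appears on no right-hand side. Thus FOLLOW(S) = {$}.
For S → N N C: FIRST(N N C) = {end, int}, so it goes in M[S, t] for t ∈ {end, int}.
For S → λ: FIRST(λ) = {λ}, so it goes in M[S, t] for t ∈ {}; since λ ∈ FIRST, also for every t ∈ FOLLOW(S) = {$}.

S → λ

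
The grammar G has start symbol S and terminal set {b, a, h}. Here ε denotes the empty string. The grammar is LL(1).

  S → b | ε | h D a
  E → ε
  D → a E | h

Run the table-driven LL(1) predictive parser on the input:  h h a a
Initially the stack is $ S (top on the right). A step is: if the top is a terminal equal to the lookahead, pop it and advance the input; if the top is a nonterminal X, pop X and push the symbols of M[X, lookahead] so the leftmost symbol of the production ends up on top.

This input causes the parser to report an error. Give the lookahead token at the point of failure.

a

     Stack    Input      Action
  1  $ S      h h a a $  expand S → h D a
  2  $ a D h  h h a a $  match h
  3  $ a D    h a a $    expand D → h
  4  $ a h    h a a $    match h
  5  $ a      a a $      match a
  6  $        a $        error: stack empty but input remains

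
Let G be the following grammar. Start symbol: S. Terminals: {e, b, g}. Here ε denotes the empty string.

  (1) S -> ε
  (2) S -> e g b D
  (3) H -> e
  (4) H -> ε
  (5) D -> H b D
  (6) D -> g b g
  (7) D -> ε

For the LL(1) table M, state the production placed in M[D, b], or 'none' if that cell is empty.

FIRST(S): from S->ε we get {ε}; from S->e g b D we get {e}. So FIRST(S) = {ε, e}.
FIRST(H): from H->e we get {e}; from H->ε we get {ε}. So FIRST(H) = {ε, e}.
FIRST(D): from D->H b D we get {b, e}; from D->g b g we get {g}; from D->ε we get {ε}. So FIRST(D) = {ε, b, e, g}.
FOLLOW(S) includes $ since S is the start symbol.
FOLLOW(S): S appears on no right-hand side. Thus FOLLOW(S) = {$}.
FOLLOW(D): in S->e g b D, the suffix after D is empty, so FOLLOW(D) ⊇ FOLLOW(S) = {$}; in D->H b D, the suffix after D is empty (adds nothing new). Thus FOLLOW(D) = {$}.
For D -> H b D: FIRST(H b D) = {b, e}, so it goes in M[D, t] for t ∈ {b, e}.
For D -> g b g: FIRST(g b g) = {g}, so it goes in M[D, t] for t ∈ {g}.
For D -> ε: FIRST(ε) = {ε}, so it goes in M[D, t] for t ∈ {}; since ε ∈ FIRST, also for every t ∈ FOLLOW(D) = {$}.

D -> H b D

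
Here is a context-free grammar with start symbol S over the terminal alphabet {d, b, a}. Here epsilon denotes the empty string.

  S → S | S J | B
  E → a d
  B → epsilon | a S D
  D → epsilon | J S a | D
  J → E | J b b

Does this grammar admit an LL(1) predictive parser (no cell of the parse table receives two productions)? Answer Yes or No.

FIRST(S) = {epsilon, a}
FIRST(E) = {a}
FIRST(B) = {epsilon, a}
FIRST(D) = {epsilon, a}
FIRST(J) = {a}
FOLLOW(S) = {$, a}
FOLLOW(E) = {$, a, b}
FOLLOW(B) = {$, a}
FOLLOW(D) = {$, a}
FOLLOW(J) = {$, a, b}
Cell M[B, a] receives both B → epsilon and B → a S D — the grammar is not LL(1).

No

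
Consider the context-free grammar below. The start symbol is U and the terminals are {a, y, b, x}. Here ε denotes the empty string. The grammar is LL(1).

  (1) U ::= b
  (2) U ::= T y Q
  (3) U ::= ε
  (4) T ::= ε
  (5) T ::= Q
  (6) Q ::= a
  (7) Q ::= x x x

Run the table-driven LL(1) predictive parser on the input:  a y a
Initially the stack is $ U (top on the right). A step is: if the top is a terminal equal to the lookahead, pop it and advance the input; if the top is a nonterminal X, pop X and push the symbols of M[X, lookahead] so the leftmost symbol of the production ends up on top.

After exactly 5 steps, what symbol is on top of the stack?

     Stack    Input    Action
  1  $ U      a y a $  expand U ::= T y Q
  2  $ Q y T  a y a $  expand T ::= Q
  3  $ Q y Q  a y a $  expand Q ::= a
  4  $ Q y a  a y a $  match a
  5  $ Q y    y a $    match y
Stack after step 5: $ Q (top = Q).

Q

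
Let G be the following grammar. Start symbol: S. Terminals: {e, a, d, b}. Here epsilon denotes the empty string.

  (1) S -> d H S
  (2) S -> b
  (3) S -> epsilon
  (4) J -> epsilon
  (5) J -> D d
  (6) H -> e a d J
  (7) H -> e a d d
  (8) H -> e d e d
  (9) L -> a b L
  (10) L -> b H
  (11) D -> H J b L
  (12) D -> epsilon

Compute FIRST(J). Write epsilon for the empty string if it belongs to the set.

FIRST(S) = {epsilon, b, d}
FIRST(H) = {e}
FIRST(L) = {a, b}
FIRST(D) = {epsilon, e}  (via H J b L)
FIRST(J) = {epsilon, d, e}  (via D d)

{epsilon, d, e}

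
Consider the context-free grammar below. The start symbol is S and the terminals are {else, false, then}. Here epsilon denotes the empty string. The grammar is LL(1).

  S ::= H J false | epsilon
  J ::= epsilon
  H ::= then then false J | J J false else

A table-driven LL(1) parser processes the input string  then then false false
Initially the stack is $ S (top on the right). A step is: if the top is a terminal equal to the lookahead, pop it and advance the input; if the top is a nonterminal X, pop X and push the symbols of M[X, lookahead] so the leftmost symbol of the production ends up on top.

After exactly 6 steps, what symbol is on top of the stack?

J

step 1: stack=$ S  input=then then false false $  — expand S ::= H J false
step 2: stack=$ false J H  input=then then false false $  — expand H ::= then then false J
step 3: stack=$ false J J false then then  input=then then false false $  — match then
step 4: stack=$ false J J false then  input=then false false $  — match then
step 5: stack=$ false J J false  input=false false $  — match false
step 6: stack=$ false J J  input=false $  — expand J ::= epsilon
Stack after step 6: $ false J (top = J).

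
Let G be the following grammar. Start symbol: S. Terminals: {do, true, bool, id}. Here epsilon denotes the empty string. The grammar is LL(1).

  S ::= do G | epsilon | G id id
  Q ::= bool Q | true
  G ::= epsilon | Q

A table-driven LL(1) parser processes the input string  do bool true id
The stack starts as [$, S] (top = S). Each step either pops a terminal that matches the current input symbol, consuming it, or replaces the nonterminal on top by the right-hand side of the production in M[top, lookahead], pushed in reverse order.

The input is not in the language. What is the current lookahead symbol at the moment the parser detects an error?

id

     Stack     Input              Action
  1  $ S       do bool true id $  expand S ::= do G
  2  $ G do    do bool true id $  match do
  3  $ G       bool true id $     expand G ::= Q
  4  $ Q       bool true id $     expand Q ::= bool Q
  5  $ Q bool  bool true id $     match bool
  6  $ Q       true id $          expand Q ::= true
  7  $ true    true id $          match true
  8  $         id $               error: stack empty but input remains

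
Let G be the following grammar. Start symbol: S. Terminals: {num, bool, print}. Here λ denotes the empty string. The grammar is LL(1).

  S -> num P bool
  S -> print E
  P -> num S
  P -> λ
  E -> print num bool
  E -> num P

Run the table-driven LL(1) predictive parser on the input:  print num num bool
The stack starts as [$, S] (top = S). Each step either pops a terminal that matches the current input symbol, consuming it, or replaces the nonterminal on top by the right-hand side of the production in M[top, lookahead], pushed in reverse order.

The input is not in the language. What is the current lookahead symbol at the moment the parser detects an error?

     Stack      Input                 Action
  1  $ S        print num num bool $  expand S -> print E
  2  $ E print  print num num bool $  match print
  3  $ E        num num bool $        expand E -> num P
  4  $ P num    num num bool $        match num
  5  $ P        num bool $            expand P -> num S
  6  $ S num    num bool $            match num
  7  $ S        bool $                error: M[S, bool] is empty

bool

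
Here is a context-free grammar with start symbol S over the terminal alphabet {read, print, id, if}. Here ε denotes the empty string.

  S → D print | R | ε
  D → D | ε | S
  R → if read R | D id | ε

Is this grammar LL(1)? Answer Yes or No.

FIRST(S) = {ε, id, if, print}
FIRST(D) = {ε, id, if, print}
FIRST(R) = {ε, id, if, print}
FOLLOW(S) = {$, id, print}
FOLLOW(D) = {id, print}
FOLLOW(R) = {$, id, print}
Cell M[D, id] receives both D → D and D → ε and D → S — the grammar is not LL(1).

No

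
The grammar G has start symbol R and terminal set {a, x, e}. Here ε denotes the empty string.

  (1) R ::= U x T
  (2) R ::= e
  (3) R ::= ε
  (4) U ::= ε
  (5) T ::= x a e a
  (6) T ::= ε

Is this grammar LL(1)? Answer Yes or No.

FIRST(R) = {ε, e, x}
FIRST(U) = {ε}
FIRST(T) = {ε, x}
FOLLOW(R) = {$}
FOLLOW(U) = {x}
FOLLOW(T) = {$}
Each cell of M receives at most one production.

Yes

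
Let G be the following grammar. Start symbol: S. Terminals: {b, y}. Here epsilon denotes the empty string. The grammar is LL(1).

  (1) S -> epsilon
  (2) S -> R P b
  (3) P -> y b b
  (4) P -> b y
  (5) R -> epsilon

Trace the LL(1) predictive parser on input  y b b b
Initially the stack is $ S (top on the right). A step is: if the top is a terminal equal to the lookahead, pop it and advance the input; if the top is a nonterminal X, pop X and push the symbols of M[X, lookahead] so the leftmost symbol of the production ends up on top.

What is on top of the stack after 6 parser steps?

b

     Stack      Input      Action
  1  $ S        y b b b $  expand S -> R P b
  2  $ b P R    y b b b $  expand R -> epsilon
  3  $ b P      y b b b $  expand P -> y b b
  4  $ b b b y  y b b b $  match y
  5  $ b b b    b b b $    match b
  6  $ b b      b b $      match b
Stack after step 6: $ b (top = b).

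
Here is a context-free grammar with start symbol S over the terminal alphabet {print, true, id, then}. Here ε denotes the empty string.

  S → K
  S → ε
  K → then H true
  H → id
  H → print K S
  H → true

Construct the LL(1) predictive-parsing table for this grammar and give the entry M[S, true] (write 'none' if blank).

S → ε

FIRST(K) = {then}
FIRST(H) = {id, print, true}
FIRST(S) = {ε, then}  (via K)
FOLLOW(S) includes $ since S is the start symbol.
FOLLOW(H): in K→then H true, H is followed by true with FIRST {true}. Thus FOLLOW(H) = {true}.
FOLLOW(S): in H→print K S, the suffix after S is empty, so FOLLOW(S) ⊇ FOLLOW(H) = {true}. Thus FOLLOW(S) = {$, true}.
For S → K: FIRST(K) = {then}, so it goes in M[S, t] for t ∈ {then}.
For S → ε: FIRST(ε) = {ε}, so it goes in M[S, t] for t ∈ {}; since ε ∈ FIRST, also for every t ∈ FOLLOW(S) = {$, true}.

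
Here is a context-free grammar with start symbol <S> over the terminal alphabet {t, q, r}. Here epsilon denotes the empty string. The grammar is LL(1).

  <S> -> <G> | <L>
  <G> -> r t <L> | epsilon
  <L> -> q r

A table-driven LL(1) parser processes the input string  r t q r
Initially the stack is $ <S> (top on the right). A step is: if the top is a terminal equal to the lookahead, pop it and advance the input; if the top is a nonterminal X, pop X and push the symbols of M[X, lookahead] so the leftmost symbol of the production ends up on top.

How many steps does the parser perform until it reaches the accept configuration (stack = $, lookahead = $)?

7

step 1: stack=$ <S>  input=r t q r $  — expand <S> -> <G>
step 2: stack=$ <G>  input=r t q r $  — expand <G> -> r t <L>
step 3: stack=$ <L> t r  input=r t q r $  — match r
step 4: stack=$ <L> t  input=t q r $  — match t
step 5: stack=$ <L>  input=q r $  — expand <L> -> q r
step 6: stack=$ r q  input=q r $  — match q
step 7: stack=$ r  input=r $  — match r
Accept reached after 7 steps.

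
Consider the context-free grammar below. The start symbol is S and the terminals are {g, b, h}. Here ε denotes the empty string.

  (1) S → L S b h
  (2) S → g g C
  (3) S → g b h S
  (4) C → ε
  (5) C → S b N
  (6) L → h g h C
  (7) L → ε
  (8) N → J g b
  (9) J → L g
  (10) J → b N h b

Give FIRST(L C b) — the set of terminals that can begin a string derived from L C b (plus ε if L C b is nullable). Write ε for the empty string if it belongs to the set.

{b, g, h}

FIRST(L) = {ε, h}
FIRST(S) = {g, h}  (via L S b h)
FIRST(J) = {b, g, h}  (via L g)
FIRST(C) = {ε, g, h}  (via S b N)
FIRST(N) = {b, g, h}  (via J g b)
FIRST(L C b): take FIRST of each symbol in turn, carrying on past any symbol whose FIRST contains ε; result {b, g, h}.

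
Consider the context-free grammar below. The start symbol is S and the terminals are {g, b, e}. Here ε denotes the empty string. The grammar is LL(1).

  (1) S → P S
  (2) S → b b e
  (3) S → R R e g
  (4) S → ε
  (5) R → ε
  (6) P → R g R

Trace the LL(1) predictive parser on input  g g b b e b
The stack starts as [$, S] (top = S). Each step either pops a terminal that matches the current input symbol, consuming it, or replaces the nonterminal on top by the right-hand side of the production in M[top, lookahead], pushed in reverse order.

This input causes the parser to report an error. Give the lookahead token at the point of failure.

step 1: stack=$ S  input=g g b b e b $  — expand S → P S
step 2: stack=$ S P  input=g g b b e b $  — expand P → R g R
step 3: stack=$ S R g R  input=g g b b e b $  — expand R → ε
step 4: stack=$ S R g  input=g g b b e b $  — match g
step 5: stack=$ S R  input=g b b e b $  — expand R → ε
step 6: stack=$ S  input=g b b e b $  — expand S → P S
step 7: stack=$ S P  input=g b b e b $  — expand P → R g R
step 8: stack=$ S R g R  input=g b b e b $  — expand R → ε
step 9: stack=$ S R g  input=g b b e b $  — match g
step 10: stack=$ S R  input=b b e b $  — expand R → ε
step 11: stack=$ S  input=b b e b $  — expand S → b b e
step 12: stack=$ e b b  input=b b e b $  — match b
step 13: stack=$ e b  input=b e b $  — match b
step 14: stack=$ e  input=e b $  — match e
step 15: stack=$  input=b $  — error: stack empty but input remains

b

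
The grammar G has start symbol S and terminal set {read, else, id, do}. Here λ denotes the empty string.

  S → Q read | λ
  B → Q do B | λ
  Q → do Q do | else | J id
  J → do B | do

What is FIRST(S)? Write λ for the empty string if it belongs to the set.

FIRST(J): from J→do B we get {do}; from J→do we get {do}. So FIRST(J) = {do}.
FIRST(Q): from Q→do Q do we get {do}; from Q→else we get {else}; from Q→J id we get {do}. So FIRST(Q) = {do, else}.
FIRST(S): from S→Q read we get {do, else}; from S→λ we get {λ}. So FIRST(S) = {λ, do, else}.
FIRST(B): from B→Q do B we get {do, else}; from B→λ we get {λ}. So FIRST(B) = {λ, do, else}.

{λ, do, else}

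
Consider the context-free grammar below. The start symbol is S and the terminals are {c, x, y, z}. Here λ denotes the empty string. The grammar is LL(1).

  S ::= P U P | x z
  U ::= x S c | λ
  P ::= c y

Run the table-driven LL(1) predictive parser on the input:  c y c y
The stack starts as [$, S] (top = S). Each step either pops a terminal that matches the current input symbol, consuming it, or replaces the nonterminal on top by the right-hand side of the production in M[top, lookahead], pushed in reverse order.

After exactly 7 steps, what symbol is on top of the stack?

     Stack      Input      Action
  1  $ S        c y c y $  expand S ::= P U P
  2  $ P U P    c y c y $  expand P ::= c y
  3  $ P U y c  c y c y $  match c
  4  $ P U y    y c y $    match y
  5  $ P U      c y $      expand U ::= λ
  6  $ P        c y $      expand P ::= c y
  7  $ y c      c y $      match c
Stack after step 7: $ y (top = y).

y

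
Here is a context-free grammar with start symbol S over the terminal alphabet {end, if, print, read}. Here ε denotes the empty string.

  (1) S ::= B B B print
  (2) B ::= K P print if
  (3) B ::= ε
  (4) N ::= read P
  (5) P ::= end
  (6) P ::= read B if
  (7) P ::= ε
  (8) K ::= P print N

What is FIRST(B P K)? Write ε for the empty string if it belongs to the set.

FIRST(N): from N::=read P we get {read}. So FIRST(N) = {read}.
FIRST(P): from P::=end we get {end}; from P::=read B if we get {read}; from P::=ε we get {ε}. So FIRST(P) = {ε, end, read}.
FIRST(K): from K::=P print N we get {end, print, read}. So FIRST(K) = {end, print, read}.
FIRST(B): from B::=K P print if we get {end, print, read}; from B::=ε we get {ε}. So FIRST(B) = {ε, end, print, read}.
FIRST(S): from S::=B B B print we get {end, print, read}. So FIRST(S) = {end, print, read}.
FIRST(B P K): take FIRST of each symbol in turn, carrying on past any symbol whose FIRST contains ε; result {end, print, read}.

{end, print, read}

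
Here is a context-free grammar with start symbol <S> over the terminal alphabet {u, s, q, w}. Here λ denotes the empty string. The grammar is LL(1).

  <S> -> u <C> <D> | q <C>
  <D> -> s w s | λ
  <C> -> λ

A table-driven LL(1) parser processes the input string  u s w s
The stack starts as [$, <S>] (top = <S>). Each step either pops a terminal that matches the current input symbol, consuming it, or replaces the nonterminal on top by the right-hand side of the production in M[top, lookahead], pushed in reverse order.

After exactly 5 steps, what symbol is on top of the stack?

step 1: stack=$ <S>  input=u s w s $  — expand <S> -> u <C> <D>
step 2: stack=$ <D> <C> u  input=u s w s $  — match u
step 3: stack=$ <D> <C>  input=s w s $  — expand <C> -> λ
step 4: stack=$ <D>  input=s w s $  — expand <D> -> s w s
step 5: stack=$ s w s  input=s w s $  — match s
Stack after step 5: $ s w (top = w).

w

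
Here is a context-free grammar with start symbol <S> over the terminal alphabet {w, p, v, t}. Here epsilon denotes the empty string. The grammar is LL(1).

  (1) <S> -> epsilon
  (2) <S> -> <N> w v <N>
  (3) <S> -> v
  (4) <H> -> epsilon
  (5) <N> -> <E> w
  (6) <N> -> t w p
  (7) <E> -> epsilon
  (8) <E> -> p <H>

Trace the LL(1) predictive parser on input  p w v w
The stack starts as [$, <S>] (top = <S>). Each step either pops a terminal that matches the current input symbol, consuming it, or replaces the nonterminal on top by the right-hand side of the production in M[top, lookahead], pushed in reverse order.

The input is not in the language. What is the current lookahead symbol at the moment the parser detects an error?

     Stack              Input      Action
  1  $ <S>              p w v w $  expand <S> -> <N> w v <N>
  2  $ <N> v w <N>      p w v w $  expand <N> -> <E> w
  3  $ <N> v w w <E>    p w v w $  expand <E> -> p <H>
  4  $ <N> v w w <H> p  p w v w $  match p
  5  $ <N> v w w <H>    w v w $    expand <H> -> epsilon
  6  $ <N> v w w        w v w $    match w
  7  $ <N> v w          v w $      error: top is terminal w but lookahead is v

v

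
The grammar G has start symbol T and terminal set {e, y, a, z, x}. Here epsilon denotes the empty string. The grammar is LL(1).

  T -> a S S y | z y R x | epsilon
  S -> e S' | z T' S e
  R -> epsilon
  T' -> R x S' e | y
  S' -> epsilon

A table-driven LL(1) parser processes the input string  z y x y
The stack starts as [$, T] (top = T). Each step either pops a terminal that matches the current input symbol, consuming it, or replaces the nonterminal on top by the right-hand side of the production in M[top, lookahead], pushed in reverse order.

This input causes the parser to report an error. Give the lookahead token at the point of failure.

y

     Stack      Input      Action
  1  $ T        z y x y $  expand T -> z y R x
  2  $ x R y z  z y x y $  match z
  3  $ x R y    y x y $    match y
  4  $ x R      x y $      expand R -> epsilon
  5  $ x        x y $      match x
  6  $          y $        error: stack empty but input remains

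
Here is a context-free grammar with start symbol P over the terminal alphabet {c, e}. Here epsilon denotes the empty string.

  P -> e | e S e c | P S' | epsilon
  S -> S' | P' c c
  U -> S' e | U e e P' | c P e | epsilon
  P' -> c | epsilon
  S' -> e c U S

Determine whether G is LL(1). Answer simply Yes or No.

No

FIRST(P) = {epsilon, e}
FIRST(S) = {c, e}
FIRST(U) = {epsilon, c, e}
FIRST(P') = {epsilon, c}
FIRST(S') = {e}
FOLLOW(P) = {$, e}
FOLLOW(S) = {$, e}
FOLLOW(U) = {c, e}
FOLLOW(P') = {c, e}
FOLLOW(S') = {$, e}
Cell M[P, e] receives both P -> e and P -> e S e c and P -> P S' and P -> epsilon — the grammar is not LL(1).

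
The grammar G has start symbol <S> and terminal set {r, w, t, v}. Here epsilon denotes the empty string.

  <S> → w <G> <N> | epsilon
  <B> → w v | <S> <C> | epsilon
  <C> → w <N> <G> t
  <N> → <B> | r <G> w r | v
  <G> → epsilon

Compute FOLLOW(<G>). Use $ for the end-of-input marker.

FIRST(<S>) = {epsilon, w}
FIRST(<C>) = {w}
FIRST(<G>) = {epsilon}
FIRST(<B>) = {epsilon, w}  (via <S> <C>)
FIRST(<N>) = {epsilon, r, v, w}  (via <B>)
FOLLOW(<S>) includes $ since <S> is the start symbol.
FOLLOW(<S>): in <B>→<S> <C>, <S> is followed by <C> with FIRST {w}. Thus FOLLOW(<S>) = {$, w}.
FOLLOW(<N>): in <S>→w <G> <N>, the suffix after <N> is empty, so FOLLOW(<N>) ⊇ FOLLOW(<S>) = {$, w}; in <C>→w <N> <G> t, <N> is followed by <G> t with FIRST {t}. Thus FOLLOW(<N>) = {$, t, w}.
FOLLOW(<B>): in <N>→<B>, the suffix after <B> is empty, so FOLLOW(<B>) ⊇ FOLLOW(<N>) = {$, t, w}. Thus FOLLOW(<B>) = {$, t, w}.
FOLLOW(<C>): in <B>→<S> <C>, the suffix after <C> is empty, so FOLLOW(<C>) ⊇ FOLLOW(<B>) = {$, t, w}. Thus FOLLOW(<C>) = {$, t, w}.
FOLLOW(<G>): in <S>→w <G> <N>, <G> is followed by <N> with FIRST {epsilon, r, v, w}; in <S>→w <G> <N>, the suffix after <G> is nullable, so FOLLOW(<G>) ⊇ FOLLOW(<S>) = {$, w}; in <C>→w <N> <G> t, <G> is followed by t with FIRST {t}; in <N>→r <G> w r, <G> is followed by w r with FIRST {w}. Thus FOLLOW(<G>) = {$, r, t, v, w}.

{$, r, t, v, w}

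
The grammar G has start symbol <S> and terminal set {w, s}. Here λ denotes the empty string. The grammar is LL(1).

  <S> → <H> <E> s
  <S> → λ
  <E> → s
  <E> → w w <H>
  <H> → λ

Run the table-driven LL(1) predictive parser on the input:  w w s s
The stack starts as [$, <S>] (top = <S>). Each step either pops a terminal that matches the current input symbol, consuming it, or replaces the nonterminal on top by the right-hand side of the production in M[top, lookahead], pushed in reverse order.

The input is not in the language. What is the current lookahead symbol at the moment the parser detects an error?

s

     Stack        Input      Action
  1  $ <S>        w w s s $  expand <S> → <H> <E> s
  2  $ s <E> <H>  w w s s $  expand <H> → λ
  3  $ s <E>      w w s s $  expand <E> → w w <H>
  4  $ s <H> w w  w w s s $  match w
  5  $ s <H> w    w s s $    match w
  6  $ s <H>      s s $      expand <H> → λ
  7  $ s          s s $      match s
  8  $            s $        error: stack empty but input remains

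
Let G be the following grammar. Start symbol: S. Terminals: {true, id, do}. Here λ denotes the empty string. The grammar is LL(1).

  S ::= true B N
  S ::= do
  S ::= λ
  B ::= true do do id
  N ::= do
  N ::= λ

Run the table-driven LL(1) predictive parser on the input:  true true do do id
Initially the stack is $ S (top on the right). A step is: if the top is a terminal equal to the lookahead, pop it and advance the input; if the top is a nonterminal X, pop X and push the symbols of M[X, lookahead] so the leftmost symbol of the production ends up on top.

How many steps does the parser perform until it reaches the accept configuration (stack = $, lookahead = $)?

8

step 1: stack=$ S  input=true true do do id $  — expand S ::= true B N
step 2: stack=$ N B true  input=true true do do id $  — match true
step 3: stack=$ N B  input=true do do id $  — expand B ::= true do do id
step 4: stack=$ N id do do true  input=true do do id $  — match true
step 5: stack=$ N id do do  input=do do id $  — match do
step 6: stack=$ N id do  input=do id $  — match do
step 7: stack=$ N id  input=id $  — match id
step 8: stack=$ N  input=$  — expand N ::= λ
Accept reached after 8 steps.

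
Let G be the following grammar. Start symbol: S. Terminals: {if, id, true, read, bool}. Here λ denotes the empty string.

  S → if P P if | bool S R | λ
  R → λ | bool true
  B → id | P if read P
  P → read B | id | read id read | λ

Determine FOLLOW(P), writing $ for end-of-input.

FIRST(S): from S→if P P if we get {if}; from S→bool S R we get {bool}; from S→λ we get {λ}. So FIRST(S) = {λ, bool, if}.
FIRST(R): from R→λ we get {λ}; from R→bool true we get {bool}. So FIRST(R) = {λ, bool}.
FIRST(P): from P→read B we get {read}; from P→id we get {id}; from P→read id read we get {read}; from P→λ we get {λ}. So FIRST(P) = {λ, id, read}.
FIRST(B): from B→id we get {id}; from B→P if read P we get {id, if, read}. So FIRST(B) = {id, if, read}.
FOLLOW(S) includes $ since S is the start symbol.
FOLLOW(S): in S→bool S R, S is followed by R with FIRST {λ, bool}; in S→bool S R, the suffix after S is nullable (adds nothing new). Thus FOLLOW(S) = {$, bool}.
FOLLOW(R): in S→bool S R, the suffix after R is empty, so FOLLOW(R) ⊇ FOLLOW(S) = {$, bool}. Thus FOLLOW(R) = {$, bool}.
FOLLOW(B): in P→read B, the suffix after B is empty, so FOLLOW(B) ⊇ FOLLOW(P) = {id, if, read}. Thus FOLLOW(B) = {id, if, read}.
FOLLOW(P): in S→if P P if (occurrence 1), P is followed by P if with FIRST {id, if, read}; in S→if P P if (occurrence 2), P is followed by if with FIRST {if}; in B→P if read P (occurrence 1), P is followed by if read P with FIRST {if}; in B→P if read P (occurrence 2), the suffix after P is empty, so FOLLOW(P) ⊇ FOLLOW(B) = {id, if, read}. Thus FOLLOW(P) = {id, if, read}.

{id, if, read}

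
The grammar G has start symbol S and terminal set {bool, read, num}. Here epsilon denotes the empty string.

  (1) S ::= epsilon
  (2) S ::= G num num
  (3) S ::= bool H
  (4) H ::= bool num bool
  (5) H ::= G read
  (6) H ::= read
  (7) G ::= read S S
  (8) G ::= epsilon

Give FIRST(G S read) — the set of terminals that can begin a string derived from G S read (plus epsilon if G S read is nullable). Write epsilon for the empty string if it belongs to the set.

{bool, num, read}

FIRST(G): from G::=read S S we get {read}; from G::=epsilon we get {epsilon}. So FIRST(G) = {epsilon, read}.
FIRST(S): from S::=epsilon we get {epsilon}; from S::=G num num we get {num, read}; from S::=bool H we get {bool}. So FIRST(S) = {epsilon, bool, num, read}.
FIRST(H): from H::=bool num bool we get {bool}; from H::=G read we get {read}; from H::=read we get {read}. So FIRST(H) = {bool, read}.
FIRST(G S read): take FIRST of each symbol in turn, carrying on past any symbol whose FIRST contains epsilon; result {bool, num, read}.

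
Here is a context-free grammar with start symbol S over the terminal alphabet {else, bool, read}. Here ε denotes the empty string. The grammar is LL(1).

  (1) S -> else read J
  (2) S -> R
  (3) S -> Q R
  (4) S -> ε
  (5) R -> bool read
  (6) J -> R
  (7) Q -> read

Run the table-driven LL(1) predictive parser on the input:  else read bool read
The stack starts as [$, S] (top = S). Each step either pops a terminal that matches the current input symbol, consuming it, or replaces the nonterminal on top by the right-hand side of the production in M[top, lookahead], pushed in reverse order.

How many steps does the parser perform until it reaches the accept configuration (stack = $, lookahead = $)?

7

     Stack          Input                  Action
  1  $ S            else read bool read $  expand S -> else read J
  2  $ J read else  else read bool read $  match else
  3  $ J read       read bool read $       match read
  4  $ J            bool read $            expand J -> R
  5  $ R            bool read $            expand R -> bool read
  6  $ read bool    bool read $            match bool
  7  $ read         read $                 match read
Accept reached after 7 steps.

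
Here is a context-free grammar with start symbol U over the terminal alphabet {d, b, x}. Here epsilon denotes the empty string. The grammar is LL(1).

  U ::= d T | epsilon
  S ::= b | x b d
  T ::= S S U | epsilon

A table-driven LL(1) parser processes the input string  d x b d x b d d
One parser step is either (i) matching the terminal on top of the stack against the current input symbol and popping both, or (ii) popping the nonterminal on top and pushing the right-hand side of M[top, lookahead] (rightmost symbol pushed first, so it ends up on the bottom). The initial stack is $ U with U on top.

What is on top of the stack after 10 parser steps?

d

step 1: stack=$ U  input=d x b d x b d d $  — expand U ::= d T
step 2: stack=$ T d  input=d x b d x b d d $  — match d
step 3: stack=$ T  input=x b d x b d d $  — expand T ::= S S U
step 4: stack=$ U S S  input=x b d x b d d $  — expand S ::= x b d
step 5: stack=$ U S d b x  input=x b d x b d d $  — match x
step 6: stack=$ U S d b  input=b d x b d d $  — match b
step 7: stack=$ U S d  input=d x b d d $  — match d
step 8: stack=$ U S  input=x b d d $  — expand S ::= x b d
step 9: stack=$ U d b x  input=x b d d $  — match x
step 10: stack=$ U d b  input=b d d $  — match b
Stack after step 10: $ U d (top = d).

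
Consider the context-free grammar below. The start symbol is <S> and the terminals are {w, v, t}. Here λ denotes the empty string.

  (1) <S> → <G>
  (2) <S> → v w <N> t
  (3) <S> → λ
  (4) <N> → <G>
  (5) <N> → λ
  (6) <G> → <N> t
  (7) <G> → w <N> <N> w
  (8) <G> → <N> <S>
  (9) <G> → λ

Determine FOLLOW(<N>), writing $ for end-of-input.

FIRST(<S>) = {λ, t, v, w}  (via <G>)
FIRST(<N>) = {λ, t, v, w}  (via <G>)
FIRST(<G>) = {λ, t, v, w}  (via <N> t, <N> <S>)
FOLLOW(<S>) includes $ since <S> is the start symbol.
FOLLOW(<S>): in <G>→<N> <S>, the suffix after <S> is empty, so FOLLOW(<S>) ⊇ FOLLOW(<G>) = {$, t, v, w}. Thus FOLLOW(<S>) = {$, t, v, w}.
FOLLOW(<N>): in <S>→v w <N> t, <N> is followed by t with FIRST {t}; in <G>→<N> t, <N> is followed by t with FIRST {t}; in <G>→w <N> <N> w (occurrence 1), <N> is followed by <N> w with FIRST {t, v, w}; in <G>→w <N> <N> w (occurrence 2), <N> is followed by w with FIRST {w}; in <G>→<N> <S>, <N> is followed by <S> with FIRST {λ, t, v, w}; in <G>→<N> <S>, the suffix after <N> is nullable, so FOLLOW(<N>) ⊇ FOLLOW(<G>) = {$, t, v, w}. Thus FOLLOW(<N>) = {$, t, v, w}.
FOLLOW(<G>): in <S>→<G>, the suffix after <G> is empty, so FOLLOW(<G>) ⊇ FOLLOW(<S>) = {$, t, v, w}; in <N>→<G>, the suffix after <G> is empty, so FOLLOW(<G>) ⊇ FOLLOW(<N>) = {$, t, v, w}. Thus FOLLOW(<G>) = {$, t, v, w}.

{$, t, v, w}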